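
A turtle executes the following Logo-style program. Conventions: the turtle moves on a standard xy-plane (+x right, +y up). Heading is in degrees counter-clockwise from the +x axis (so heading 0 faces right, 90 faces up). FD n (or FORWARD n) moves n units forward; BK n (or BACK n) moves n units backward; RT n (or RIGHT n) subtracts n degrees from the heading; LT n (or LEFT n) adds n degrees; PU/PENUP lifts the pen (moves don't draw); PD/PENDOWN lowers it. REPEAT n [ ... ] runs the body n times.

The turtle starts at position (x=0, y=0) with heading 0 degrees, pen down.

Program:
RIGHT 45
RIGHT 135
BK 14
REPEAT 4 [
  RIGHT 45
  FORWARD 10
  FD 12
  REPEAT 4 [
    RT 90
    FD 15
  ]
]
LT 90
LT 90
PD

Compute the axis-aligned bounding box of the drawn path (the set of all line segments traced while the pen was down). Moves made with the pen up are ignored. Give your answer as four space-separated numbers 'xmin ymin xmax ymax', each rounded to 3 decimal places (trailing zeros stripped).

Executing turtle program step by step:
Start: pos=(0,0), heading=0, pen down
RT 45: heading 0 -> 315
RT 135: heading 315 -> 180
BK 14: (0,0) -> (14,0) [heading=180, draw]
REPEAT 4 [
  -- iteration 1/4 --
  RT 45: heading 180 -> 135
  FD 10: (14,0) -> (6.929,7.071) [heading=135, draw]
  FD 12: (6.929,7.071) -> (-1.556,15.556) [heading=135, draw]
  REPEAT 4 [
    -- iteration 1/4 --
    RT 90: heading 135 -> 45
    FD 15: (-1.556,15.556) -> (9.05,26.163) [heading=45, draw]
    -- iteration 2/4 --
    RT 90: heading 45 -> 315
    FD 15: (9.05,26.163) -> (19.657,15.556) [heading=315, draw]
    -- iteration 3/4 --
    RT 90: heading 315 -> 225
    FD 15: (19.657,15.556) -> (9.05,4.95) [heading=225, draw]
    -- iteration 4/4 --
    RT 90: heading 225 -> 135
    FD 15: (9.05,4.95) -> (-1.556,15.556) [heading=135, draw]
  ]
  -- iteration 2/4 --
  RT 45: heading 135 -> 90
  FD 10: (-1.556,15.556) -> (-1.556,25.556) [heading=90, draw]
  FD 12: (-1.556,25.556) -> (-1.556,37.556) [heading=90, draw]
  REPEAT 4 [
    -- iteration 1/4 --
    RT 90: heading 90 -> 0
    FD 15: (-1.556,37.556) -> (13.444,37.556) [heading=0, draw]
    -- iteration 2/4 --
    RT 90: heading 0 -> 270
    FD 15: (13.444,37.556) -> (13.444,22.556) [heading=270, draw]
    -- iteration 3/4 --
    RT 90: heading 270 -> 180
    FD 15: (13.444,22.556) -> (-1.556,22.556) [heading=180, draw]
    -- iteration 4/4 --
    RT 90: heading 180 -> 90
    FD 15: (-1.556,22.556) -> (-1.556,37.556) [heading=90, draw]
  ]
  -- iteration 3/4 --
  RT 45: heading 90 -> 45
  FD 10: (-1.556,37.556) -> (5.515,44.627) [heading=45, draw]
  FD 12: (5.515,44.627) -> (14,53.113) [heading=45, draw]
  REPEAT 4 [
    -- iteration 1/4 --
    RT 90: heading 45 -> 315
    FD 15: (14,53.113) -> (24.607,42.506) [heading=315, draw]
    -- iteration 2/4 --
    RT 90: heading 315 -> 225
    FD 15: (24.607,42.506) -> (14,31.899) [heading=225, draw]
    -- iteration 3/4 --
    RT 90: heading 225 -> 135
    FD 15: (14,31.899) -> (3.393,42.506) [heading=135, draw]
    -- iteration 4/4 --
    RT 90: heading 135 -> 45
    FD 15: (3.393,42.506) -> (14,53.113) [heading=45, draw]
  ]
  -- iteration 4/4 --
  RT 45: heading 45 -> 0
  FD 10: (14,53.113) -> (24,53.113) [heading=0, draw]
  FD 12: (24,53.113) -> (36,53.113) [heading=0, draw]
  REPEAT 4 [
    -- iteration 1/4 --
    RT 90: heading 0 -> 270
    FD 15: (36,53.113) -> (36,38.113) [heading=270, draw]
    -- iteration 2/4 --
    RT 90: heading 270 -> 180
    FD 15: (36,38.113) -> (21,38.113) [heading=180, draw]
    -- iteration 3/4 --
    RT 90: heading 180 -> 90
    FD 15: (21,38.113) -> (21,53.113) [heading=90, draw]
    -- iteration 4/4 --
    RT 90: heading 90 -> 0
    FD 15: (21,53.113) -> (36,53.113) [heading=0, draw]
  ]
]
LT 90: heading 0 -> 90
LT 90: heading 90 -> 180
PD: pen down
Final: pos=(36,53.113), heading=180, 25 segment(s) drawn

Segment endpoints: x in {-1.556, -1.556, -1.556, -1.556, 0, 3.393, 5.515, 6.929, 9.05, 9.05, 13.444, 13.444, 14, 14, 14, 14, 19.657, 21, 21, 24, 24.607, 36, 36}, y in {0, 0, 4.95, 7.071, 15.556, 15.556, 15.556, 22.556, 22.556, 25.556, 26.163, 31.899, 37.556, 37.556, 37.556, 38.113, 38.113, 42.506, 42.506, 44.627, 53.113, 53.113, 53.113, 53.113}
xmin=-1.556, ymin=0, xmax=36, ymax=53.113

Answer: -1.556 0 36 53.113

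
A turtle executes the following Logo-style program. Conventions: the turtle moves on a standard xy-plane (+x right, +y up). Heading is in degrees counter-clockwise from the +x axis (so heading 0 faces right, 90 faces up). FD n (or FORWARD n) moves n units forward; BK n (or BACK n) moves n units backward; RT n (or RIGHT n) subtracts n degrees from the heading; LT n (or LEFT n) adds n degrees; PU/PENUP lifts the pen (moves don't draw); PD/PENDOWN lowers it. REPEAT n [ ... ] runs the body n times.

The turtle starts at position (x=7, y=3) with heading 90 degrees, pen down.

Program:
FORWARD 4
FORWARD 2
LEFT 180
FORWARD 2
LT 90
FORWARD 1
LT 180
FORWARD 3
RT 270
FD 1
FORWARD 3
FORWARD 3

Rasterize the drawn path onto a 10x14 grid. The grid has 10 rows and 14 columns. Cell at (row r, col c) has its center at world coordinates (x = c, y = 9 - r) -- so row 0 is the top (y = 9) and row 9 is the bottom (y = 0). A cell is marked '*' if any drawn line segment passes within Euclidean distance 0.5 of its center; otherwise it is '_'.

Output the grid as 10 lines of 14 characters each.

Answer: _______*______
_______*______
_____****_____
_____*_*______
_____*_*______
_____*_*______
_____*_*______
_____*________
_____*________
_____*________

Derivation:
Segment 0: (7,3) -> (7,7)
Segment 1: (7,7) -> (7,9)
Segment 2: (7,9) -> (7,7)
Segment 3: (7,7) -> (8,7)
Segment 4: (8,7) -> (5,7)
Segment 5: (5,7) -> (5,6)
Segment 6: (5,6) -> (5,3)
Segment 7: (5,3) -> (5,0)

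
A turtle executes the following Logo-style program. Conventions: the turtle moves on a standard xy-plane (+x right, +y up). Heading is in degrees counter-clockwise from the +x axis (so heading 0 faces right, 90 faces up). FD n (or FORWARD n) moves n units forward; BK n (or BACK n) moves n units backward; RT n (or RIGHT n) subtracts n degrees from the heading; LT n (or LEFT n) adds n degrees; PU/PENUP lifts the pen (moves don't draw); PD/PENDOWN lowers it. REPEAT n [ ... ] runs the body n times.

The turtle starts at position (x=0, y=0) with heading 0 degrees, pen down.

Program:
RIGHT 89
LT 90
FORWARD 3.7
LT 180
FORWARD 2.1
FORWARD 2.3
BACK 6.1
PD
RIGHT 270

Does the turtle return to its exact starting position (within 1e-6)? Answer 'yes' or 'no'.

Answer: no

Derivation:
Executing turtle program step by step:
Start: pos=(0,0), heading=0, pen down
RT 89: heading 0 -> 271
LT 90: heading 271 -> 1
FD 3.7: (0,0) -> (3.699,0.065) [heading=1, draw]
LT 180: heading 1 -> 181
FD 2.1: (3.699,0.065) -> (1.6,0.028) [heading=181, draw]
FD 2.3: (1.6,0.028) -> (-0.7,-0.012) [heading=181, draw]
BK 6.1: (-0.7,-0.012) -> (5.399,0.094) [heading=181, draw]
PD: pen down
RT 270: heading 181 -> 271
Final: pos=(5.399,0.094), heading=271, 4 segment(s) drawn

Start position: (0, 0)
Final position: (5.399, 0.094)
Distance = 5.4; >= 1e-6 -> NOT closed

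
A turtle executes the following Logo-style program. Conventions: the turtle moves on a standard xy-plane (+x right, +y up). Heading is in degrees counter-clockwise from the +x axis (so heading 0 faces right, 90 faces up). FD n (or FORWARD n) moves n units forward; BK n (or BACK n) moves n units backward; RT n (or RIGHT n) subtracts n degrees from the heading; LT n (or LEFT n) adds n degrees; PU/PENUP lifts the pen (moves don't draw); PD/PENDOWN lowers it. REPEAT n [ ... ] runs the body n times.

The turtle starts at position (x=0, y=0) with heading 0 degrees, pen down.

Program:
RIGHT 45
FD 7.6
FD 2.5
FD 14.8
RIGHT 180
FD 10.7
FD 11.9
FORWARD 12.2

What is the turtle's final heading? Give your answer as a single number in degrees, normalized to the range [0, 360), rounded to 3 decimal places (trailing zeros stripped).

Answer: 135

Derivation:
Executing turtle program step by step:
Start: pos=(0,0), heading=0, pen down
RT 45: heading 0 -> 315
FD 7.6: (0,0) -> (5.374,-5.374) [heading=315, draw]
FD 2.5: (5.374,-5.374) -> (7.142,-7.142) [heading=315, draw]
FD 14.8: (7.142,-7.142) -> (17.607,-17.607) [heading=315, draw]
RT 180: heading 315 -> 135
FD 10.7: (17.607,-17.607) -> (10.041,-10.041) [heading=135, draw]
FD 11.9: (10.041,-10.041) -> (1.626,-1.626) [heading=135, draw]
FD 12.2: (1.626,-1.626) -> (-7,7) [heading=135, draw]
Final: pos=(-7,7), heading=135, 6 segment(s) drawn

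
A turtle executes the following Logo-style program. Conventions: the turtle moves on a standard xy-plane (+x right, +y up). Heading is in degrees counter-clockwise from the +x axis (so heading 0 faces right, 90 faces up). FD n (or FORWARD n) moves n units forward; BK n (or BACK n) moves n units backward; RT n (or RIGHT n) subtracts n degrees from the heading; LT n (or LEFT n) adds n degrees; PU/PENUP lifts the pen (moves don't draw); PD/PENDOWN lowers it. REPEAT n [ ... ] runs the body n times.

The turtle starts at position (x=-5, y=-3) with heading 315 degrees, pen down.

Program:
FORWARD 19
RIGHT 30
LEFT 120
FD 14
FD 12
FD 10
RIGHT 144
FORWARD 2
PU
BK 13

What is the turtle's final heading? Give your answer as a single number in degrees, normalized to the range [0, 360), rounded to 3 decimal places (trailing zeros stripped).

Answer: 261

Derivation:
Executing turtle program step by step:
Start: pos=(-5,-3), heading=315, pen down
FD 19: (-5,-3) -> (8.435,-16.435) [heading=315, draw]
RT 30: heading 315 -> 285
LT 120: heading 285 -> 45
FD 14: (8.435,-16.435) -> (18.335,-6.536) [heading=45, draw]
FD 12: (18.335,-6.536) -> (26.82,1.95) [heading=45, draw]
FD 10: (26.82,1.95) -> (33.891,9.021) [heading=45, draw]
RT 144: heading 45 -> 261
FD 2: (33.891,9.021) -> (33.578,7.045) [heading=261, draw]
PU: pen up
BK 13: (33.578,7.045) -> (35.612,19.885) [heading=261, move]
Final: pos=(35.612,19.885), heading=261, 5 segment(s) drawn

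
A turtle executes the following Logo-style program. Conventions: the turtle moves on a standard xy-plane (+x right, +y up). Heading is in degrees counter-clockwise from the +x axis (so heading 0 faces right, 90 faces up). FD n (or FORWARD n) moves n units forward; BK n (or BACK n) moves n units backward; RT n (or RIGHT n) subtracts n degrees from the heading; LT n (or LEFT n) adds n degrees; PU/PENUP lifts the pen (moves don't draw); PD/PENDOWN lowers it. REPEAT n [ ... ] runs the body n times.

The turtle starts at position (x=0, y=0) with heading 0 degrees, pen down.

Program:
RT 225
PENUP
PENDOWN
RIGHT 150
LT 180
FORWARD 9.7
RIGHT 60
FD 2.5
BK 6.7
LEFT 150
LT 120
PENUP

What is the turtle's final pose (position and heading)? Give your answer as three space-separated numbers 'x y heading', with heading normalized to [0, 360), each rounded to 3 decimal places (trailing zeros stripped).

Answer: -8.282 -1.546 15

Derivation:
Executing turtle program step by step:
Start: pos=(0,0), heading=0, pen down
RT 225: heading 0 -> 135
PU: pen up
PD: pen down
RT 150: heading 135 -> 345
LT 180: heading 345 -> 165
FD 9.7: (0,0) -> (-9.369,2.511) [heading=165, draw]
RT 60: heading 165 -> 105
FD 2.5: (-9.369,2.511) -> (-10.017,4.925) [heading=105, draw]
BK 6.7: (-10.017,4.925) -> (-8.282,-1.546) [heading=105, draw]
LT 150: heading 105 -> 255
LT 120: heading 255 -> 15
PU: pen up
Final: pos=(-8.282,-1.546), heading=15, 3 segment(s) drawn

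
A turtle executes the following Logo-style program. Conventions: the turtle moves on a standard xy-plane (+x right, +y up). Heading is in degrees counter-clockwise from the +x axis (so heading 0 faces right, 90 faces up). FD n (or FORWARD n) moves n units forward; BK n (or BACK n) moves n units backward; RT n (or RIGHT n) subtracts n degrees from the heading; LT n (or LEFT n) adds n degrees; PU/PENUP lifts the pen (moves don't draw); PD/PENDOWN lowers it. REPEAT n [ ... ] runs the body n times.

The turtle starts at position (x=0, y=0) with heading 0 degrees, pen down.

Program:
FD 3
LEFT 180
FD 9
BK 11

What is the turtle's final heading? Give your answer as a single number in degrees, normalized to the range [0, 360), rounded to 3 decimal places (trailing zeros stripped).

Answer: 180

Derivation:
Executing turtle program step by step:
Start: pos=(0,0), heading=0, pen down
FD 3: (0,0) -> (3,0) [heading=0, draw]
LT 180: heading 0 -> 180
FD 9: (3,0) -> (-6,0) [heading=180, draw]
BK 11: (-6,0) -> (5,0) [heading=180, draw]
Final: pos=(5,0), heading=180, 3 segment(s) drawn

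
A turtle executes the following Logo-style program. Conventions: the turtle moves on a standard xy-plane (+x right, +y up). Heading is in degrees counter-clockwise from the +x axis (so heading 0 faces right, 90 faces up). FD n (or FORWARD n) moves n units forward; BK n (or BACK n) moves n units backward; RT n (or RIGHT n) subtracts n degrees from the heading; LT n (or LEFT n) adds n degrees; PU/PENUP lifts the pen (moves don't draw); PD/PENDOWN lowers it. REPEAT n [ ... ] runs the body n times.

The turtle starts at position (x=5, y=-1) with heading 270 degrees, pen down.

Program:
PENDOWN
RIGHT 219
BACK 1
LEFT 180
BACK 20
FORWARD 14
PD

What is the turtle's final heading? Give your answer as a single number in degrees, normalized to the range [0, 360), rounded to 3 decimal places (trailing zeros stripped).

Executing turtle program step by step:
Start: pos=(5,-1), heading=270, pen down
PD: pen down
RT 219: heading 270 -> 51
BK 1: (5,-1) -> (4.371,-1.777) [heading=51, draw]
LT 180: heading 51 -> 231
BK 20: (4.371,-1.777) -> (16.957,13.766) [heading=231, draw]
FD 14: (16.957,13.766) -> (8.147,2.886) [heading=231, draw]
PD: pen down
Final: pos=(8.147,2.886), heading=231, 3 segment(s) drawn

Answer: 231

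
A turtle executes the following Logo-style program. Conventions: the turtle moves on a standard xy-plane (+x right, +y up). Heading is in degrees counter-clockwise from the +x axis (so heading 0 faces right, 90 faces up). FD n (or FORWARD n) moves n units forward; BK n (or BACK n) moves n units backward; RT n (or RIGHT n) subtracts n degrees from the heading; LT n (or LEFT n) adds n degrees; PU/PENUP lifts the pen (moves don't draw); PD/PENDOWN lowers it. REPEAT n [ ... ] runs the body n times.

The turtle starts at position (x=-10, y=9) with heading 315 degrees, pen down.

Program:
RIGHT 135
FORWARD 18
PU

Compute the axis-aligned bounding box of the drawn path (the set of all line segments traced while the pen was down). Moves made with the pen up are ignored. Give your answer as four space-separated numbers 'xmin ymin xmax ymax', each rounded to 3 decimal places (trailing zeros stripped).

Executing turtle program step by step:
Start: pos=(-10,9), heading=315, pen down
RT 135: heading 315 -> 180
FD 18: (-10,9) -> (-28,9) [heading=180, draw]
PU: pen up
Final: pos=(-28,9), heading=180, 1 segment(s) drawn

Segment endpoints: x in {-28, -10}, y in {9, 9}
xmin=-28, ymin=9, xmax=-10, ymax=9

Answer: -28 9 -10 9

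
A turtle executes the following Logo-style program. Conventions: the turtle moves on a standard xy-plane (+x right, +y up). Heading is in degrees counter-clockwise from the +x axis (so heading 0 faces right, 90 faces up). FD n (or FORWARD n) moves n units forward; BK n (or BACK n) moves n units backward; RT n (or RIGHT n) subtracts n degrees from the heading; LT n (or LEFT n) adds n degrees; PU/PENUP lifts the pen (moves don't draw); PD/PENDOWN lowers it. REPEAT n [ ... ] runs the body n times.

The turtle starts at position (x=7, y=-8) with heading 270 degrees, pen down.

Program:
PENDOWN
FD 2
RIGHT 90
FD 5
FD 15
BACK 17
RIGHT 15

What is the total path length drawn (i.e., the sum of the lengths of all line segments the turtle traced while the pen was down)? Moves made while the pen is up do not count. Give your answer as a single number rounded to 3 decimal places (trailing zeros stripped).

Answer: 39

Derivation:
Executing turtle program step by step:
Start: pos=(7,-8), heading=270, pen down
PD: pen down
FD 2: (7,-8) -> (7,-10) [heading=270, draw]
RT 90: heading 270 -> 180
FD 5: (7,-10) -> (2,-10) [heading=180, draw]
FD 15: (2,-10) -> (-13,-10) [heading=180, draw]
BK 17: (-13,-10) -> (4,-10) [heading=180, draw]
RT 15: heading 180 -> 165
Final: pos=(4,-10), heading=165, 4 segment(s) drawn

Segment lengths:
  seg 1: (7,-8) -> (7,-10), length = 2
  seg 2: (7,-10) -> (2,-10), length = 5
  seg 3: (2,-10) -> (-13,-10), length = 15
  seg 4: (-13,-10) -> (4,-10), length = 17
Total = 39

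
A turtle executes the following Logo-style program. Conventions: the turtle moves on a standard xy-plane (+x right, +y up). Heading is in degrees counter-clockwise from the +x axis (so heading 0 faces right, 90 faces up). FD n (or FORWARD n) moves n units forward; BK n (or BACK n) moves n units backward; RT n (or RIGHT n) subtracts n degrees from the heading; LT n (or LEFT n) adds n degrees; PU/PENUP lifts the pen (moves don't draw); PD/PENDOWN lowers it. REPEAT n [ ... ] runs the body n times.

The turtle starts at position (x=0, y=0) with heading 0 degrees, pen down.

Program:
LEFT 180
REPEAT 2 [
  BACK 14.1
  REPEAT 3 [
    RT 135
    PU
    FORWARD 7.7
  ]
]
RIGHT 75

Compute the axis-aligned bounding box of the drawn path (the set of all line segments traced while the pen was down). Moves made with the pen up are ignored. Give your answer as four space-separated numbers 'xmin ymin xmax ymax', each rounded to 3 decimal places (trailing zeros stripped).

Answer: 0 0 14.1 0

Derivation:
Executing turtle program step by step:
Start: pos=(0,0), heading=0, pen down
LT 180: heading 0 -> 180
REPEAT 2 [
  -- iteration 1/2 --
  BK 14.1: (0,0) -> (14.1,0) [heading=180, draw]
  REPEAT 3 [
    -- iteration 1/3 --
    RT 135: heading 180 -> 45
    PU: pen up
    FD 7.7: (14.1,0) -> (19.545,5.445) [heading=45, move]
    -- iteration 2/3 --
    RT 135: heading 45 -> 270
    PU: pen up
    FD 7.7: (19.545,5.445) -> (19.545,-2.255) [heading=270, move]
    -- iteration 3/3 --
    RT 135: heading 270 -> 135
    PU: pen up
    FD 7.7: (19.545,-2.255) -> (14.1,3.189) [heading=135, move]
  ]
  -- iteration 2/2 --
  BK 14.1: (14.1,3.189) -> (24.07,-6.781) [heading=135, move]
  REPEAT 3 [
    -- iteration 1/3 --
    RT 135: heading 135 -> 0
    PU: pen up
    FD 7.7: (24.07,-6.781) -> (31.77,-6.781) [heading=0, move]
    -- iteration 2/3 --
    RT 135: heading 0 -> 225
    PU: pen up
    FD 7.7: (31.77,-6.781) -> (26.325,-12.225) [heading=225, move]
    -- iteration 3/3 --
    RT 135: heading 225 -> 90
    PU: pen up
    FD 7.7: (26.325,-12.225) -> (26.325,-4.525) [heading=90, move]
  ]
]
RT 75: heading 90 -> 15
Final: pos=(26.325,-4.525), heading=15, 1 segment(s) drawn

Segment endpoints: x in {0, 14.1}, y in {0, 0}
xmin=0, ymin=0, xmax=14.1, ymax=0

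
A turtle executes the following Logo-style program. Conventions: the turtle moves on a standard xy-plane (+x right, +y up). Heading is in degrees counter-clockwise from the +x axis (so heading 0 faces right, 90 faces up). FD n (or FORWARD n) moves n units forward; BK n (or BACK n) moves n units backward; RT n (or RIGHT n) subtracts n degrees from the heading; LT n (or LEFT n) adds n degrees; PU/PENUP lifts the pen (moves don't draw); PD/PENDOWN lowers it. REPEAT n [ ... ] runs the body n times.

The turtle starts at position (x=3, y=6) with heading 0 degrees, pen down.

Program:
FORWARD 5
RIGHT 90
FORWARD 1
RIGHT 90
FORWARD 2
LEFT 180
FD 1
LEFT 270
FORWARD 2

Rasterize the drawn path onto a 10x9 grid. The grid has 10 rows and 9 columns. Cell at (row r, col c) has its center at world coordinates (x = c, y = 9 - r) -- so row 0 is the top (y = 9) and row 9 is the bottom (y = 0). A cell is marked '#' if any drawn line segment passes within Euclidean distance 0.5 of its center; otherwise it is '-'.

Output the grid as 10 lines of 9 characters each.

Answer: ---------
---------
---------
---######
------###
-------#-
-------#-
---------
---------
---------

Derivation:
Segment 0: (3,6) -> (8,6)
Segment 1: (8,6) -> (8,5)
Segment 2: (8,5) -> (6,5)
Segment 3: (6,5) -> (7,5)
Segment 4: (7,5) -> (7,3)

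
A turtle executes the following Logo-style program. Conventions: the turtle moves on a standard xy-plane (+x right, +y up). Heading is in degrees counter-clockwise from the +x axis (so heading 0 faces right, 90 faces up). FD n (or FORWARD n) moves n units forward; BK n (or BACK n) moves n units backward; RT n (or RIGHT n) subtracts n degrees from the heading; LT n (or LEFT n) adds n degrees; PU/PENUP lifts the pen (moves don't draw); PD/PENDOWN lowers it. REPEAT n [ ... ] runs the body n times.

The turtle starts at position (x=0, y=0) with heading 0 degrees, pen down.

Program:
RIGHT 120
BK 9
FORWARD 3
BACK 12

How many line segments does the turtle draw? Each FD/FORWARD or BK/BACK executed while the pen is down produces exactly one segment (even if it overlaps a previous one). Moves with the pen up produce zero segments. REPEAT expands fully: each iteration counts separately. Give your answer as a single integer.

Answer: 3

Derivation:
Executing turtle program step by step:
Start: pos=(0,0), heading=0, pen down
RT 120: heading 0 -> 240
BK 9: (0,0) -> (4.5,7.794) [heading=240, draw]
FD 3: (4.5,7.794) -> (3,5.196) [heading=240, draw]
BK 12: (3,5.196) -> (9,15.588) [heading=240, draw]
Final: pos=(9,15.588), heading=240, 3 segment(s) drawn
Segments drawn: 3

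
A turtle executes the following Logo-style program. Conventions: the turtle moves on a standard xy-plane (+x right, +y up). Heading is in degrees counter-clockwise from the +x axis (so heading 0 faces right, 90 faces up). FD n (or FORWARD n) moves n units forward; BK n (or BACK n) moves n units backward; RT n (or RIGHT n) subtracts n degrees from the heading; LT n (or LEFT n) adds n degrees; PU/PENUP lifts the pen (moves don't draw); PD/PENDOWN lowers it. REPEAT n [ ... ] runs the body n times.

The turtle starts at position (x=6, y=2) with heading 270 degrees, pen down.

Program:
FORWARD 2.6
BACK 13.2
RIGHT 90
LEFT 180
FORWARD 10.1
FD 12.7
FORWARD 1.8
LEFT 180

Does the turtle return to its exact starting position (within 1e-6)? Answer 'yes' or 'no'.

Executing turtle program step by step:
Start: pos=(6,2), heading=270, pen down
FD 2.6: (6,2) -> (6,-0.6) [heading=270, draw]
BK 13.2: (6,-0.6) -> (6,12.6) [heading=270, draw]
RT 90: heading 270 -> 180
LT 180: heading 180 -> 0
FD 10.1: (6,12.6) -> (16.1,12.6) [heading=0, draw]
FD 12.7: (16.1,12.6) -> (28.8,12.6) [heading=0, draw]
FD 1.8: (28.8,12.6) -> (30.6,12.6) [heading=0, draw]
LT 180: heading 0 -> 180
Final: pos=(30.6,12.6), heading=180, 5 segment(s) drawn

Start position: (6, 2)
Final position: (30.6, 12.6)
Distance = 26.787; >= 1e-6 -> NOT closed

Answer: no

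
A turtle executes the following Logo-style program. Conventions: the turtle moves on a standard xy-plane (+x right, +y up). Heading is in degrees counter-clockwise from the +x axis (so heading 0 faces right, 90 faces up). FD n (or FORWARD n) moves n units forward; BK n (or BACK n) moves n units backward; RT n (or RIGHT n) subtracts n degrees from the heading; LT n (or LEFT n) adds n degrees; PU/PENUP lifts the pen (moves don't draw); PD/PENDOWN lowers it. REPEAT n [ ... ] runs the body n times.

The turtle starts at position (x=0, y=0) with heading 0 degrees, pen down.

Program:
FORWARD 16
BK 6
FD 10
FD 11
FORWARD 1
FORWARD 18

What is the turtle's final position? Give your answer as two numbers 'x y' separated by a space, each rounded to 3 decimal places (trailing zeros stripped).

Executing turtle program step by step:
Start: pos=(0,0), heading=0, pen down
FD 16: (0,0) -> (16,0) [heading=0, draw]
BK 6: (16,0) -> (10,0) [heading=0, draw]
FD 10: (10,0) -> (20,0) [heading=0, draw]
FD 11: (20,0) -> (31,0) [heading=0, draw]
FD 1: (31,0) -> (32,0) [heading=0, draw]
FD 18: (32,0) -> (50,0) [heading=0, draw]
Final: pos=(50,0), heading=0, 6 segment(s) drawn

Answer: 50 0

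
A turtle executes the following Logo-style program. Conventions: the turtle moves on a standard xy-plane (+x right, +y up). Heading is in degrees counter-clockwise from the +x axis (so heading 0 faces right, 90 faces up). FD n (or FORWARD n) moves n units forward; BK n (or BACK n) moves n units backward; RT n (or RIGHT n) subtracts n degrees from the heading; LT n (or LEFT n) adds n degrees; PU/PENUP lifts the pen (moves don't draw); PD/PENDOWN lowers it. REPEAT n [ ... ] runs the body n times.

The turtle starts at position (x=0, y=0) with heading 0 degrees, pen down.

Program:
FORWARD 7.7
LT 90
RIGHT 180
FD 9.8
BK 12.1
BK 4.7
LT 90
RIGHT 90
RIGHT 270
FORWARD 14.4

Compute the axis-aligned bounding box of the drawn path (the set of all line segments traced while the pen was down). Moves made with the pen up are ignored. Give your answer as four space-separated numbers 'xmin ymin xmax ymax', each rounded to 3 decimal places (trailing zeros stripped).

Answer: 0 -9.8 22.1 7

Derivation:
Executing turtle program step by step:
Start: pos=(0,0), heading=0, pen down
FD 7.7: (0,0) -> (7.7,0) [heading=0, draw]
LT 90: heading 0 -> 90
RT 180: heading 90 -> 270
FD 9.8: (7.7,0) -> (7.7,-9.8) [heading=270, draw]
BK 12.1: (7.7,-9.8) -> (7.7,2.3) [heading=270, draw]
BK 4.7: (7.7,2.3) -> (7.7,7) [heading=270, draw]
LT 90: heading 270 -> 0
RT 90: heading 0 -> 270
RT 270: heading 270 -> 0
FD 14.4: (7.7,7) -> (22.1,7) [heading=0, draw]
Final: pos=(22.1,7), heading=0, 5 segment(s) drawn

Segment endpoints: x in {0, 7.7, 7.7, 22.1}, y in {-9.8, 0, 2.3, 7, 7}
xmin=0, ymin=-9.8, xmax=22.1, ymax=7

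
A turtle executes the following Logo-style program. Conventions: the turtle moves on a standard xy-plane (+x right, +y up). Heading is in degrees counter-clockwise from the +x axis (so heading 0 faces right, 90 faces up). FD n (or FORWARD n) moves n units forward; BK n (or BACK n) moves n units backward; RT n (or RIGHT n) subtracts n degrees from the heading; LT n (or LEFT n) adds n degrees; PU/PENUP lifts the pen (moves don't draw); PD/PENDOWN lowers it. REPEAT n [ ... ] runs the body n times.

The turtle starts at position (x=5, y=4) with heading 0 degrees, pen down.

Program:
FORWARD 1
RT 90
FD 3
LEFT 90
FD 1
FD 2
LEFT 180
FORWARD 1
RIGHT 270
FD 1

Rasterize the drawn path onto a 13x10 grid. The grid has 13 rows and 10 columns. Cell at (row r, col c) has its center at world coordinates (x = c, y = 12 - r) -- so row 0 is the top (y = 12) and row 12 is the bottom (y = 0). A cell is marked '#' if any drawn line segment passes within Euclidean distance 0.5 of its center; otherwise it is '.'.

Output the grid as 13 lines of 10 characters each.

Segment 0: (5,4) -> (6,4)
Segment 1: (6,4) -> (6,1)
Segment 2: (6,1) -> (7,1)
Segment 3: (7,1) -> (9,1)
Segment 4: (9,1) -> (8,1)
Segment 5: (8,1) -> (8,0)

Answer: ..........
..........
..........
..........
..........
..........
..........
..........
.....##...
......#...
......#...
......####
........#.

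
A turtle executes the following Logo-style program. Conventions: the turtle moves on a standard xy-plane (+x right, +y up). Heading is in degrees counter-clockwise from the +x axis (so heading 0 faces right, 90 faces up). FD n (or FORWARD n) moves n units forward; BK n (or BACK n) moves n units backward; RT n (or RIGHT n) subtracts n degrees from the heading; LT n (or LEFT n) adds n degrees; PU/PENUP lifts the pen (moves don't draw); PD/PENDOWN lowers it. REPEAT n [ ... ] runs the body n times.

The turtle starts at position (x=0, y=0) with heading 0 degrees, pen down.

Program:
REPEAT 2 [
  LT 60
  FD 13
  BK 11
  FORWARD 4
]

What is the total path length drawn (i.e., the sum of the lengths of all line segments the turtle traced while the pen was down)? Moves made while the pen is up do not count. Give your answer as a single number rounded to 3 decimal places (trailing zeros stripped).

Answer: 56

Derivation:
Executing turtle program step by step:
Start: pos=(0,0), heading=0, pen down
REPEAT 2 [
  -- iteration 1/2 --
  LT 60: heading 0 -> 60
  FD 13: (0,0) -> (6.5,11.258) [heading=60, draw]
  BK 11: (6.5,11.258) -> (1,1.732) [heading=60, draw]
  FD 4: (1,1.732) -> (3,5.196) [heading=60, draw]
  -- iteration 2/2 --
  LT 60: heading 60 -> 120
  FD 13: (3,5.196) -> (-3.5,16.454) [heading=120, draw]
  BK 11: (-3.5,16.454) -> (2,6.928) [heading=120, draw]
  FD 4: (2,6.928) -> (0,10.392) [heading=120, draw]
]
Final: pos=(0,10.392), heading=120, 6 segment(s) drawn

Segment lengths:
  seg 1: (0,0) -> (6.5,11.258), length = 13
  seg 2: (6.5,11.258) -> (1,1.732), length = 11
  seg 3: (1,1.732) -> (3,5.196), length = 4
  seg 4: (3,5.196) -> (-3.5,16.454), length = 13
  seg 5: (-3.5,16.454) -> (2,6.928), length = 11
  seg 6: (2,6.928) -> (0,10.392), length = 4
Total = 56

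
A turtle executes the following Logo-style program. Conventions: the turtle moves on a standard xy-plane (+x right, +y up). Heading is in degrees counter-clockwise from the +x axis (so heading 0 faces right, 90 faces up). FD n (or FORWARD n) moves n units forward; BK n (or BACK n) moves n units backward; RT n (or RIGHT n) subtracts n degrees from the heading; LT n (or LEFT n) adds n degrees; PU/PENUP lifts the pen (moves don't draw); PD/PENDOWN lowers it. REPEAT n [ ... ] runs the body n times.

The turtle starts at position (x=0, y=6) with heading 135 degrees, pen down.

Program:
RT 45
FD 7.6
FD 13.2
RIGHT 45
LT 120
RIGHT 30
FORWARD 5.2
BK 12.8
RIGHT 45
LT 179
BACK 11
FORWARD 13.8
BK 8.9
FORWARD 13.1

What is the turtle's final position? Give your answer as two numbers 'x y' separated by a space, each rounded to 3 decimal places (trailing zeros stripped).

Executing turtle program step by step:
Start: pos=(0,6), heading=135, pen down
RT 45: heading 135 -> 90
FD 7.6: (0,6) -> (0,13.6) [heading=90, draw]
FD 13.2: (0,13.6) -> (0,26.8) [heading=90, draw]
RT 45: heading 90 -> 45
LT 120: heading 45 -> 165
RT 30: heading 165 -> 135
FD 5.2: (0,26.8) -> (-3.677,30.477) [heading=135, draw]
BK 12.8: (-3.677,30.477) -> (5.374,21.426) [heading=135, draw]
RT 45: heading 135 -> 90
LT 179: heading 90 -> 269
BK 11: (5.374,21.426) -> (5.566,32.424) [heading=269, draw]
FD 13.8: (5.566,32.424) -> (5.325,18.626) [heading=269, draw]
BK 8.9: (5.325,18.626) -> (5.48,27.525) [heading=269, draw]
FD 13.1: (5.48,27.525) -> (5.252,14.427) [heading=269, draw]
Final: pos=(5.252,14.427), heading=269, 8 segment(s) drawn

Answer: 5.252 14.427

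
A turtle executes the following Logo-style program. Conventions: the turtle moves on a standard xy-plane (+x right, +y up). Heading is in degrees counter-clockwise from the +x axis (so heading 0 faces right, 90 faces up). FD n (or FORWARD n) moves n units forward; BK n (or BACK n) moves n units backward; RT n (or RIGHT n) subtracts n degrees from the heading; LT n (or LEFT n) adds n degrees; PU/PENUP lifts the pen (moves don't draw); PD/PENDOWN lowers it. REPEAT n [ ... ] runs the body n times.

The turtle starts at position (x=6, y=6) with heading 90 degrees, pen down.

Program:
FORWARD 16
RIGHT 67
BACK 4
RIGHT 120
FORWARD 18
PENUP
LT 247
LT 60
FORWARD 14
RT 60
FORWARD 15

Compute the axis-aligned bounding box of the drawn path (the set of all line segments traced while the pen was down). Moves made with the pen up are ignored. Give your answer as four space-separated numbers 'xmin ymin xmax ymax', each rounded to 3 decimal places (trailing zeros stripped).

Executing turtle program step by step:
Start: pos=(6,6), heading=90, pen down
FD 16: (6,6) -> (6,22) [heading=90, draw]
RT 67: heading 90 -> 23
BK 4: (6,22) -> (2.318,20.437) [heading=23, draw]
RT 120: heading 23 -> 263
FD 18: (2.318,20.437) -> (0.124,2.571) [heading=263, draw]
PU: pen up
LT 247: heading 263 -> 150
LT 60: heading 150 -> 210
FD 14: (0.124,2.571) -> (-12,-4.429) [heading=210, move]
RT 60: heading 210 -> 150
FD 15: (-12,-4.429) -> (-24.99,3.071) [heading=150, move]
Final: pos=(-24.99,3.071), heading=150, 3 segment(s) drawn

Segment endpoints: x in {0.124, 2.318, 6, 6}, y in {2.571, 6, 20.437, 22}
xmin=0.124, ymin=2.571, xmax=6, ymax=22

Answer: 0.124 2.571 6 22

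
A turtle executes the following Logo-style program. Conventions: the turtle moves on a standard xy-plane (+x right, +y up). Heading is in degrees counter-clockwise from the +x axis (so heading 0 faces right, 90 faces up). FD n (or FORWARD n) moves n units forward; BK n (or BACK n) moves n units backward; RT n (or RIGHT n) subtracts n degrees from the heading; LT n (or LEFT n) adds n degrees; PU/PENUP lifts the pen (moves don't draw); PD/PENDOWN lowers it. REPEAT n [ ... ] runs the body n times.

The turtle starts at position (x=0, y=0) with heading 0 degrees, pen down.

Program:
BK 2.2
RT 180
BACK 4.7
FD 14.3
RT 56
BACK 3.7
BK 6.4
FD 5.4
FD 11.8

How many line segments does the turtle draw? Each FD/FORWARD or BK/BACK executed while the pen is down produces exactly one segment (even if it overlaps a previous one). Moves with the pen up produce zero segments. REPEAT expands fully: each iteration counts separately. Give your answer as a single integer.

Answer: 7

Derivation:
Executing turtle program step by step:
Start: pos=(0,0), heading=0, pen down
BK 2.2: (0,0) -> (-2.2,0) [heading=0, draw]
RT 180: heading 0 -> 180
BK 4.7: (-2.2,0) -> (2.5,0) [heading=180, draw]
FD 14.3: (2.5,0) -> (-11.8,0) [heading=180, draw]
RT 56: heading 180 -> 124
BK 3.7: (-11.8,0) -> (-9.731,-3.067) [heading=124, draw]
BK 6.4: (-9.731,-3.067) -> (-6.152,-8.373) [heading=124, draw]
FD 5.4: (-6.152,-8.373) -> (-9.172,-3.896) [heading=124, draw]
FD 11.8: (-9.172,-3.896) -> (-15.77,5.886) [heading=124, draw]
Final: pos=(-15.77,5.886), heading=124, 7 segment(s) drawn
Segments drawn: 7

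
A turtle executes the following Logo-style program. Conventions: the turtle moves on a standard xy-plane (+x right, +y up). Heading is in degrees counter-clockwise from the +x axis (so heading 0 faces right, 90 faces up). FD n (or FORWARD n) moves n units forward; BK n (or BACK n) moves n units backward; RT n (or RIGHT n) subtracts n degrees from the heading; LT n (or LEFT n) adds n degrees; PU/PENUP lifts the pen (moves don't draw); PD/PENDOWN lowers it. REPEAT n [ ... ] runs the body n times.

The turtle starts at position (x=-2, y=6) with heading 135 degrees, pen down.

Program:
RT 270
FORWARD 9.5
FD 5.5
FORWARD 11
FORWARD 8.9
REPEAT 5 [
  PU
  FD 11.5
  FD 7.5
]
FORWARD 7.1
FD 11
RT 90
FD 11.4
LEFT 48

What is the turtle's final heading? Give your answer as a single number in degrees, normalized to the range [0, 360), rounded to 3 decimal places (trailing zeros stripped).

Answer: 183

Derivation:
Executing turtle program step by step:
Start: pos=(-2,6), heading=135, pen down
RT 270: heading 135 -> 225
FD 9.5: (-2,6) -> (-8.718,-0.718) [heading=225, draw]
FD 5.5: (-8.718,-0.718) -> (-12.607,-4.607) [heading=225, draw]
FD 11: (-12.607,-4.607) -> (-20.385,-12.385) [heading=225, draw]
FD 8.9: (-20.385,-12.385) -> (-26.678,-18.678) [heading=225, draw]
REPEAT 5 [
  -- iteration 1/5 --
  PU: pen up
  FD 11.5: (-26.678,-18.678) -> (-34.81,-26.81) [heading=225, move]
  FD 7.5: (-34.81,-26.81) -> (-40.113,-32.113) [heading=225, move]
  -- iteration 2/5 --
  PU: pen up
  FD 11.5: (-40.113,-32.113) -> (-48.245,-40.245) [heading=225, move]
  FD 7.5: (-48.245,-40.245) -> (-53.548,-45.548) [heading=225, move]
  -- iteration 3/5 --
  PU: pen up
  FD 11.5: (-53.548,-45.548) -> (-61.68,-53.68) [heading=225, move]
  FD 7.5: (-61.68,-53.68) -> (-66.983,-58.983) [heading=225, move]
  -- iteration 4/5 --
  PU: pen up
  FD 11.5: (-66.983,-58.983) -> (-75.115,-67.115) [heading=225, move]
  FD 7.5: (-75.115,-67.115) -> (-80.418,-72.418) [heading=225, move]
  -- iteration 5/5 --
  PU: pen up
  FD 11.5: (-80.418,-72.418) -> (-88.55,-80.55) [heading=225, move]
  FD 7.5: (-88.55,-80.55) -> (-93.853,-85.853) [heading=225, move]
]
FD 7.1: (-93.853,-85.853) -> (-98.874,-90.874) [heading=225, move]
FD 11: (-98.874,-90.874) -> (-106.652,-98.652) [heading=225, move]
RT 90: heading 225 -> 135
FD 11.4: (-106.652,-98.652) -> (-114.713,-90.591) [heading=135, move]
LT 48: heading 135 -> 183
Final: pos=(-114.713,-90.591), heading=183, 4 segment(s) drawn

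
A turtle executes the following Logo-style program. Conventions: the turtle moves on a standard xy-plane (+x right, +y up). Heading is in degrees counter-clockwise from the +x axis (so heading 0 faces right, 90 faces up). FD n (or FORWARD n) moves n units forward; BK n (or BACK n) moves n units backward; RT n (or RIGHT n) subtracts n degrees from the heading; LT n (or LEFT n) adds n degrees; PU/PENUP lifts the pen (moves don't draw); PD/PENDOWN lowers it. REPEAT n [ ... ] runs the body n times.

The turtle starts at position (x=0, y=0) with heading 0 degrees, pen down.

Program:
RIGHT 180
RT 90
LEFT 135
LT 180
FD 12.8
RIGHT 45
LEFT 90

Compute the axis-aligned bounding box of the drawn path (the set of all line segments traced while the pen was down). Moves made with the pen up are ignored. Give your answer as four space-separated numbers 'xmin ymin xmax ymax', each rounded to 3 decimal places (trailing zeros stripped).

Executing turtle program step by step:
Start: pos=(0,0), heading=0, pen down
RT 180: heading 0 -> 180
RT 90: heading 180 -> 90
LT 135: heading 90 -> 225
LT 180: heading 225 -> 45
FD 12.8: (0,0) -> (9.051,9.051) [heading=45, draw]
RT 45: heading 45 -> 0
LT 90: heading 0 -> 90
Final: pos=(9.051,9.051), heading=90, 1 segment(s) drawn

Segment endpoints: x in {0, 9.051}, y in {0, 9.051}
xmin=0, ymin=0, xmax=9.051, ymax=9.051

Answer: 0 0 9.051 9.051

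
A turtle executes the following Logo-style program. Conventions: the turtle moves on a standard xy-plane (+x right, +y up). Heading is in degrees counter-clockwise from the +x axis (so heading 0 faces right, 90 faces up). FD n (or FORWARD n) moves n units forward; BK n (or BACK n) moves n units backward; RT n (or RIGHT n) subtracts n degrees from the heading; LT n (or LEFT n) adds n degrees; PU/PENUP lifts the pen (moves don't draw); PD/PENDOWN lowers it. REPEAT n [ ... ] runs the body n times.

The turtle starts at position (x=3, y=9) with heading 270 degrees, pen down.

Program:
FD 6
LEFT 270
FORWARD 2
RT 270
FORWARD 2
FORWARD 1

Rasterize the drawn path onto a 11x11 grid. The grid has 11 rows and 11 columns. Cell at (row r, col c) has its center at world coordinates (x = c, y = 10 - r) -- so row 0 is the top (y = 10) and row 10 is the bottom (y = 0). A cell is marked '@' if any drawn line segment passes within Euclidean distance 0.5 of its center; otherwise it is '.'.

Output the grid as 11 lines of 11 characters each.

Segment 0: (3,9) -> (3,3)
Segment 1: (3,3) -> (1,3)
Segment 2: (1,3) -> (1,1)
Segment 3: (1,1) -> (1,0)

Answer: ...........
...@.......
...@.......
...@.......
...@.......
...@.......
...@.......
.@@@.......
.@.........
.@.........
.@.........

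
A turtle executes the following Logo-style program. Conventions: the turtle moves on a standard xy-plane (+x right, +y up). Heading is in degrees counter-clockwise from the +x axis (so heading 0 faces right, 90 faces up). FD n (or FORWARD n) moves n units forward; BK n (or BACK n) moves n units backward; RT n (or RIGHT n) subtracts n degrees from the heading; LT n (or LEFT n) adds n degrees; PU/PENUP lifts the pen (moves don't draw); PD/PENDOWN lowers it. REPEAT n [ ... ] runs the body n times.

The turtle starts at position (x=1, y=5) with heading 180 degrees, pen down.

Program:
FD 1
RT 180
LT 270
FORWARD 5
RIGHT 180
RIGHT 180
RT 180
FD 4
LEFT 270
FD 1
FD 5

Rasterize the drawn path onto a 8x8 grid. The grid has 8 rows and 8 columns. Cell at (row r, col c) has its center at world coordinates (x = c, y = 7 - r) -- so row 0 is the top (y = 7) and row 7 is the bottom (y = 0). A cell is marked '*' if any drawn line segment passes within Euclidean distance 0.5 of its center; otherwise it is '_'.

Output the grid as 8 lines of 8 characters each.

Segment 0: (1,5) -> (0,5)
Segment 1: (0,5) -> (-0,0)
Segment 2: (-0,0) -> (-0,4)
Segment 3: (-0,4) -> (1,4)
Segment 4: (1,4) -> (6,4)

Answer: ________
________
**______
*******_
*_______
*_______
*_______
*_______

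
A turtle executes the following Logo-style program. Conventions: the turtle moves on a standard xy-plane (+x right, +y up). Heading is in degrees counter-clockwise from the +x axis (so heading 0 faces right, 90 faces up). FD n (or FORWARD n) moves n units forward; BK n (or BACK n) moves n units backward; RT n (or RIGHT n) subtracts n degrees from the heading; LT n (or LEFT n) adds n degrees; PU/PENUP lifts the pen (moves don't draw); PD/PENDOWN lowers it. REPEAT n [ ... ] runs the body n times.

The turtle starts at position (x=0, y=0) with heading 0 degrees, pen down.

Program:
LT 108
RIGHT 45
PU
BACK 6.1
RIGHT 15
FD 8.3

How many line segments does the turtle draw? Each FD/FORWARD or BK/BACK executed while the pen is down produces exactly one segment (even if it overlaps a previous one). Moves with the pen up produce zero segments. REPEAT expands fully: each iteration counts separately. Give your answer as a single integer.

Answer: 0

Derivation:
Executing turtle program step by step:
Start: pos=(0,0), heading=0, pen down
LT 108: heading 0 -> 108
RT 45: heading 108 -> 63
PU: pen up
BK 6.1: (0,0) -> (-2.769,-5.435) [heading=63, move]
RT 15: heading 63 -> 48
FD 8.3: (-2.769,-5.435) -> (2.784,0.733) [heading=48, move]
Final: pos=(2.784,0.733), heading=48, 0 segment(s) drawn
Segments drawn: 0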